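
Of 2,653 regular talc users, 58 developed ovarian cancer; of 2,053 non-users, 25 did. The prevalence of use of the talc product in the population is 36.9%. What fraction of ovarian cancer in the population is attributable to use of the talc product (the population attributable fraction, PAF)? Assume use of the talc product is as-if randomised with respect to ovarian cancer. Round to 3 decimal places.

p₁ = P(outcome | exposed) = 58/2653 = 0.021862
p₀ = P(outcome | unexposed) = 25/2053 = 0.012177
Overall risk P(Y=1) = π·p₁ + (1−π)·p₀ = 0.369×0.021862 + 0.631×0.012177 = 0.015751.
Under exogeneity, PAF = [P(Y=1) − p₀] / P(Y=1).
PAF = (0.015751 − 0.012177) / 0.015751 ≈ 0.2269

PAF ≈ 0.227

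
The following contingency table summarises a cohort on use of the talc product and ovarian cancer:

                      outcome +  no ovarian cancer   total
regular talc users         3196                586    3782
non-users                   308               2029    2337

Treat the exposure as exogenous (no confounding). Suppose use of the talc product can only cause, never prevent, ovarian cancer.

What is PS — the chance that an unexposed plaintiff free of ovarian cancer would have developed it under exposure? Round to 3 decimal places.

PS ≈ 0.822

p₁ = P(outcome | exposed) = 3196/3782 = 0.84506
p₀ = P(outcome | unexposed) = 308/2337 = 0.13179
Under exogeneity and monotonicity, PS = (p₁ − p₀) / (1 − p₀).
PS = (0.84506 − 0.13179) / (1 − 0.13179) = 0.71326 / 0.86821 ≈ 0.8215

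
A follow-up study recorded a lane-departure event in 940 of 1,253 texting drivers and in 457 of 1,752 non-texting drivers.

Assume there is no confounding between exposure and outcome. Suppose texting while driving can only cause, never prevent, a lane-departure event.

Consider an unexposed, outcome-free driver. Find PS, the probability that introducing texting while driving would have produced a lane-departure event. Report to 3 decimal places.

PS ≈ 0.662

p₁ = P(outcome | exposed) = 940/1253 = 0.7502
p₀ = P(outcome | unexposed) = 457/1752 = 0.26084
Under exogeneity and monotonicity, PS = (p₁ − p₀) / (1 − p₀).
PS = (0.7502 − 0.26084) / (1 − 0.26084) = 0.48935 / 0.73916 ≈ 0.6620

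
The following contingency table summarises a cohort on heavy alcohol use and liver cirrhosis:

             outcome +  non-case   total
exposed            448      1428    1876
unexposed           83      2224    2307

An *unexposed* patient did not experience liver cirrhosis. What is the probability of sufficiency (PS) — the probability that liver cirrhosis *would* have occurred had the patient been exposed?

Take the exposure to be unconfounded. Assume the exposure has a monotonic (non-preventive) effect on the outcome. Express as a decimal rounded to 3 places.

PS ≈ 0.210

p₁ = P(outcome | exposed) = 448/1876 = 0.23881
p₀ = P(outcome | unexposed) = 83/2307 = 0.035977
Under exogeneity and monotonicity, PS = (p₁ − p₀) / (1 − p₀).
PS = (0.23881 − 0.035977) / (1 − 0.035977) = 0.20283 / 0.96402 ≈ 0.2104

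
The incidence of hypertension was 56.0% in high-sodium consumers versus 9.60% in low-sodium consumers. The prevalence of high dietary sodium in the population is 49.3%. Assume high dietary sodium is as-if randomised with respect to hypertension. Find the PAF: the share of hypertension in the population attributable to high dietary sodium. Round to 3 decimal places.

PAF ≈ 0.704

p₁ = 0.56, p₀ = 0.096.
Overall risk P(Y=1) = π·p₁ + (1−π)·p₀ = 0.493×0.56 + 0.507×0.096 = 0.32475.
Under exogeneity, PAF = [P(Y=1) − p₀] / P(Y=1).
PAF = (0.32475 − 0.096) / 0.32475 ≈ 0.7044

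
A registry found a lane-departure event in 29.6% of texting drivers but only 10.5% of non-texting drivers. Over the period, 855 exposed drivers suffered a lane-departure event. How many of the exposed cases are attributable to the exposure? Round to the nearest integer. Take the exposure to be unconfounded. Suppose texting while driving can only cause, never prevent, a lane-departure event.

about 552 cases

p₁ = 0.296, p₀ = 0.105.
PN = (p₁ − p₀)/p₁ = (0.296 − 0.105) / 0.296 ≈ 0.64527.
Attributable cases ≈ PN × (exposed cases) = 0.64527 × 855 ≈ 551.71.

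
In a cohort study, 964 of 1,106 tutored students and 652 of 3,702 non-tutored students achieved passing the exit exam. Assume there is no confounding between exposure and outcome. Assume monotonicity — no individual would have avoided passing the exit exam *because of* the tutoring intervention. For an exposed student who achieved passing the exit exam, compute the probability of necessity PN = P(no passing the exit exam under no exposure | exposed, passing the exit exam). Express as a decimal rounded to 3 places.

PN ≈ 0.798

p₁ = P(outcome | exposed) = 964/1106 = 0.87161
p₀ = P(outcome | unexposed) = 652/3702 = 0.17612
Under exogeneity and monotonicity, PN = (p₁ − p₀) / p₁.
PN = (0.87161 − 0.17612) / 0.87161 = 0.69549 / 0.87161 ≈ 0.7979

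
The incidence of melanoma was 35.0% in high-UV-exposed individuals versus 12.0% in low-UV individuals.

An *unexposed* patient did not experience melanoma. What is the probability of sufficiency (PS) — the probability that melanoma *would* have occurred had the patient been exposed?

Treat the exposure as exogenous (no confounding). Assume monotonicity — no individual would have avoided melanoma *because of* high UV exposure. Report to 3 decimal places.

PS ≈ 0.261

p₁ = 0.35, p₀ = 0.12.
Under exogeneity and monotonicity, PS = (p₁ − p₀) / (1 − p₀).
PS = (0.35 − 0.12) / (1 − 0.12) = 0.23 / 0.88 ≈ 0.2614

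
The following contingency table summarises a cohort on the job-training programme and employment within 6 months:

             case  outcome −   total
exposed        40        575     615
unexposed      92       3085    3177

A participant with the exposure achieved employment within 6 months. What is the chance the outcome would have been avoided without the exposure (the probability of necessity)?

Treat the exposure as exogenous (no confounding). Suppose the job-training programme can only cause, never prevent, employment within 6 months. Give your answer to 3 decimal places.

PN ≈ 0.555

p₁ = P(outcome | exposed) = 40/615 = 0.065041
p₀ = P(outcome | unexposed) = 92/3177 = 0.028958
Under exogeneity and monotonicity, PN = (p₁ − p₀)/p₁.
PN = (0.065041 − 0.028958) / 0.065041 ≈ 0.5548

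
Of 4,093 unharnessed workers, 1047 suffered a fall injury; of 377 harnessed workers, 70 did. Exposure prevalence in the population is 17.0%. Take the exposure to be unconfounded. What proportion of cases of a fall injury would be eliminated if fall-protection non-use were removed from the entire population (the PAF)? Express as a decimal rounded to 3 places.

p₁ = P(outcome | exposed) = 1047/4093 = 0.2558
p₀ = P(outcome | unexposed) = 70/377 = 0.18568
Overall risk P(Y=1) = π·p₁ + (1−π)·p₀ = 0.17×0.2558 + 0.83×0.18568 = 0.1976.
Under exogeneity, PAF = [P(Y=1) − p₀] / P(Y=1).
PAF = (0.1976 − 0.18568) / 0.1976 ≈ 0.0603

PAF ≈ 0.060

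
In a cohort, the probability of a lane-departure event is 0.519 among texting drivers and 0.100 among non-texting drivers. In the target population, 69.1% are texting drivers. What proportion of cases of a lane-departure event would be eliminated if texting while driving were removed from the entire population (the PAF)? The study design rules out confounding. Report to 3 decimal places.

PAF ≈ 0.743

Let p₁ = 0.519, p₀ = 0.1.
Overall risk P(Y=1) = π·p₁ + (1−π)·p₀ = 0.691×0.519 + 0.309×0.1 = 0.38953.
Under exogeneity, PAF = [P(Y=1) − p₀] / P(Y=1).
PAF = (0.38953 − 0.1) / 0.38953 ≈ 0.7433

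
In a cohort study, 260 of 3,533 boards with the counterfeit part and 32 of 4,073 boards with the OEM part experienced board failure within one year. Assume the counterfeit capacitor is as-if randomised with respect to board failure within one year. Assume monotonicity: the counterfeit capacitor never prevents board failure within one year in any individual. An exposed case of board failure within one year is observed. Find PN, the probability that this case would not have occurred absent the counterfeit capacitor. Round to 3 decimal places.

PN ≈ 0.893

p₁ = P(outcome | exposed) = 260/3533 = 0.073592
p₀ = P(outcome | unexposed) = 32/4073 = 0.0078566
Under exogeneity and monotonicity, PN = (p₁ − p₀) / p₁.
PN = (0.073592 − 0.0078566) / 0.073592 = 0.065735 / 0.073592 ≈ 0.8932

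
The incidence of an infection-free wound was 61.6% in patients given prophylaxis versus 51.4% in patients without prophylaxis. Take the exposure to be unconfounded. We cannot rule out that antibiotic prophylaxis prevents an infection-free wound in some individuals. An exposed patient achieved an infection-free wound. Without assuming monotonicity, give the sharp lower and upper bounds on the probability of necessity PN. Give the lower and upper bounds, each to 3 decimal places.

p₁ = 0.616, p₀ = 0.514.
Under exogeneity alone the bounds on PN are max{0,(p₁−p₀)/p₁} ≤ PN ≤ min{1,(1−p₀)/p₁}.
  lower = (p₁ − p₀)/p₁ = 0.102 / 0.616 ≈ 0.1656
  upper = min{1, (1 − p₀)/p₁} = 0.486 / 0.616 ≈ 0.7890

0.166 ≤ PN ≤ 0.789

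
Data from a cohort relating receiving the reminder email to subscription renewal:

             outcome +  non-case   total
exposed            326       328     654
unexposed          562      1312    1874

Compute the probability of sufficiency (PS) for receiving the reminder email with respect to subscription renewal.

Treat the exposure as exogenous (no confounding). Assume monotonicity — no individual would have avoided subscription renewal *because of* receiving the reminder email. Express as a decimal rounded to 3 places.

p₁ = P(outcome | exposed) = 326/654 = 0.49847
p₀ = P(outcome | unexposed) = 562/1874 = 0.29989
Under exogeneity and monotonicity, PS = (p₁ − p₀) / (1 − p₀).
PS = (0.49847 − 0.29989) / (1 − 0.29989) = 0.19858 / 0.70011 ≈ 0.2836

PS ≈ 0.284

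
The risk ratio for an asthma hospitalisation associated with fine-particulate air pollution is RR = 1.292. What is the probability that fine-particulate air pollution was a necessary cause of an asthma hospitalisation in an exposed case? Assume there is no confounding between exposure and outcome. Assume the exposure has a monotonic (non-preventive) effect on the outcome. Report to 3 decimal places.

Under exogeneity and monotonicity, PN = (RR − 1) / RR = 1 − 1/RR.
PN = (1.292 − 1) / 1.292 = 0.292 / 1.292 ≈ 0.2260

PN ≈ 0.226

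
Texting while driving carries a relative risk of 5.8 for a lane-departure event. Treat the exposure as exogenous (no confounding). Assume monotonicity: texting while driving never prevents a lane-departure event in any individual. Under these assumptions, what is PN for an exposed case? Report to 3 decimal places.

PN ≈ 0.828

Under exogeneity and monotonicity, PN = (RR − 1) / RR = 1 − 1/RR.
PN = (5.8 − 1) / 5.8 = 4.8 / 5.8 ≈ 0.8276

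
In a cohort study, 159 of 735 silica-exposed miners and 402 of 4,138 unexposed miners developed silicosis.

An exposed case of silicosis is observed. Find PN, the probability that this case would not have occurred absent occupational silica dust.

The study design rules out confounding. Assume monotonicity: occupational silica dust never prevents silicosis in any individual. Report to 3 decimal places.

PN ≈ 0.551

p₁ = P(outcome | exposed) = 159/735 = 0.21633
p₀ = P(outcome | unexposed) = 402/4138 = 0.097148
Under exogeneity and monotonicity, PN = (p₁ − p₀) / p₁.
PN = (0.21633 − 0.097148) / 0.21633 = 0.11918 / 0.21633 ≈ 0.5509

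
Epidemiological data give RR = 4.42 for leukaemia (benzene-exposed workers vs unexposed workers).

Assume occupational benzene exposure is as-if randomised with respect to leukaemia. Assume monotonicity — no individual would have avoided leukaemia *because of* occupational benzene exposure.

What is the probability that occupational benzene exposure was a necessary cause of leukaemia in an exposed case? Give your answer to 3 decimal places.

Under exogeneity and monotonicity, PN = (RR − 1) / RR = 1 − 1/RR.
PN = (4.42 − 1) / 4.42 = 3.42 / 4.42 ≈ 0.7738

PN ≈ 0.774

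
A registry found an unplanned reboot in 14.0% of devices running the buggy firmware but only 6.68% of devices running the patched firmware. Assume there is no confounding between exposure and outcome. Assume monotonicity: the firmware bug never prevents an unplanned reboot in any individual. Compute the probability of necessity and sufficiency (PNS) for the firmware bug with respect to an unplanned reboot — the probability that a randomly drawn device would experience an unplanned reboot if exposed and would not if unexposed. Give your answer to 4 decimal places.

PNS ≈ 0.0732

p₁ = 0.14, p₀ = 0.0668.
Under exogeneity and monotonicity, PNS = p₁ − p₀.
PNS = 0.14 − 0.0668 = 0.0732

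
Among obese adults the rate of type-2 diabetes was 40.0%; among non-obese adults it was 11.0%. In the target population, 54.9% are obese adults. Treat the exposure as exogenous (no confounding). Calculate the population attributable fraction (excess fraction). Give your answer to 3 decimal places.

PAF ≈ 0.591

p₁ = 0.4, p₀ = 0.11.
Overall risk P(Y=1) = π·p₁ + (1−π)·p₀ = 0.549×0.4 + 0.451×0.11 = 0.26921.
Under exogeneity, PAF = [P(Y=1) − p₀] / P(Y=1).
PAF = (0.26921 − 0.11) / 0.26921 ≈ 0.5914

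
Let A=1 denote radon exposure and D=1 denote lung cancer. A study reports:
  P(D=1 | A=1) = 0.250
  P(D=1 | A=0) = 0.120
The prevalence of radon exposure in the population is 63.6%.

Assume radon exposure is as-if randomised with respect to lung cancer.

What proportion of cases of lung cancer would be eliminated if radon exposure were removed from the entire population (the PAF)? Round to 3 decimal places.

PAF ≈ 0.408

Let p₁ = 0.25, p₀ = 0.12.
Overall risk P(Y=1) = π·p₁ + (1−π)·p₀ = 0.636×0.25 + 0.364×0.12 = 0.20268.
Under exogeneity, PAF = [P(Y=1) − p₀] / P(Y=1).
PAF = (0.20268 − 0.12) / 0.20268 ≈ 0.4079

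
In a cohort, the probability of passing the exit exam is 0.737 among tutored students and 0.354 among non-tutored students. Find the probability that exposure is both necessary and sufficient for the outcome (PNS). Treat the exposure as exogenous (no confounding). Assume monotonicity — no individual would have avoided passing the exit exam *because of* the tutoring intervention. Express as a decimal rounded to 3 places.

Let p₁ = 0.737, p₀ = 0.354.
Under exogeneity and monotonicity, PNS = p₁ − p₀.
PNS = 0.737 − 0.354 = 0.383

PNS ≈ 0.383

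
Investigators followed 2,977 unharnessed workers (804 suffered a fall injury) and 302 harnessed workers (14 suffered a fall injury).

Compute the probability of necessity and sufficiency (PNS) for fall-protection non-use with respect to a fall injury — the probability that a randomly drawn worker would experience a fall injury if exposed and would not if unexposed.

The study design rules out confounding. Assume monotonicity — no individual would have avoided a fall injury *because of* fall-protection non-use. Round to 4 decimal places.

p₁ = P(outcome | exposed) = 804/2977 = 0.27007
p₀ = P(outcome | unexposed) = 14/302 = 0.046358
Under exogeneity and monotonicity, PNS = p₁ − p₀.
PNS = 0.27007 − 0.046358 = 0.22371

PNS ≈ 0.2237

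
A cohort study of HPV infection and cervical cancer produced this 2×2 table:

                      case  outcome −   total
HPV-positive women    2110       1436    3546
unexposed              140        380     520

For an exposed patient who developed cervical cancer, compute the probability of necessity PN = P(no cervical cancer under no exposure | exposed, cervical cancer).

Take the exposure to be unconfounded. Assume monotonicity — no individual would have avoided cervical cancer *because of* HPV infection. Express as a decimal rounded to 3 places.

p₁ = P(outcome | exposed) = 2110/3546 = 0.59504
p₀ = P(outcome | unexposed) = 140/520 = 0.26923
Under exogeneity and monotonicity, PN = (p₁ − p₀) / p₁.
PN = (0.59504 − 0.26923) / 0.59504 = 0.32581 / 0.59504 ≈ 0.5475

PN ≈ 0.548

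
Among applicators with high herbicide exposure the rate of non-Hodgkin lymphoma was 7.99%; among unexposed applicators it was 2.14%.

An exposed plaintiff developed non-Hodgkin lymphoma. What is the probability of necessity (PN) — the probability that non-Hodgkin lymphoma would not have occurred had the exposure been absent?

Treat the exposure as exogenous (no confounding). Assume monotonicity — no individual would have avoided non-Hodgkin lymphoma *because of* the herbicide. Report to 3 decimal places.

PN ≈ 0.732

p₁ = 0.0799, p₀ = 0.0214.
Under exogeneity and monotonicity, PN = (p₁ − p₀) / p₁.
PN = (0.0799 − 0.0214) / 0.0799 = 0.0585 / 0.0799 ≈ 0.7322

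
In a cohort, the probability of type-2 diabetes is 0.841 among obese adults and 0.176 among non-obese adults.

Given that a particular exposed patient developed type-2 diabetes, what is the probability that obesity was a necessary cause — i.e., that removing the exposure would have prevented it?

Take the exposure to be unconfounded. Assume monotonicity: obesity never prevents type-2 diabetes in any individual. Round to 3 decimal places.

Let p₁ = 0.841, p₀ = 0.176.
Under exogeneity and monotonicity, PN = (p₁ − p₀) / p₁.
PN = (0.841 − 0.176) / 0.841 = 0.665 / 0.841 ≈ 0.7907

PN ≈ 0.791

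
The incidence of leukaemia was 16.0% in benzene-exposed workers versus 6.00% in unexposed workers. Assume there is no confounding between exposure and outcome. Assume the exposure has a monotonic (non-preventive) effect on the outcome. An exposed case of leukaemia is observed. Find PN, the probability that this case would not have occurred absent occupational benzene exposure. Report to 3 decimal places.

PN ≈ 0.625

p₁ = 0.16, p₀ = 0.06.
Under exogeneity and monotonicity, PN = (p₁ − p₀) / p₁.
PN = (0.16 − 0.06) / 0.16 = 0.1 / 0.16 ≈ 0.6250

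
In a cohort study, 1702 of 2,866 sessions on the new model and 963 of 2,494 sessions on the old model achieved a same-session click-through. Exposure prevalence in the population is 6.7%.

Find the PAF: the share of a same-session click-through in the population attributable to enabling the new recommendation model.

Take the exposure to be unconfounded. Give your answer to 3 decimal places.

PAF ≈ 0.035

p₁ = P(outcome | exposed) = 1702/2866 = 0.59386
p₀ = P(outcome | unexposed) = 963/2494 = 0.38613
Overall risk P(Y=1) = π·p₁ + (1−π)·p₀ = 0.067×0.59386 + 0.933×0.38613 = 0.40004.
Under exogeneity, PAF = [P(Y=1) − p₀] / P(Y=1).
PAF = (0.40004 − 0.38613) / 0.40004 ≈ 0.0348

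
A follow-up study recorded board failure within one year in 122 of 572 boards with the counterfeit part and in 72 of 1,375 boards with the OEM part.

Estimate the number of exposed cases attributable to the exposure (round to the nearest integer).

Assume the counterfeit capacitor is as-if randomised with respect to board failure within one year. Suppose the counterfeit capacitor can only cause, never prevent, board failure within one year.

p₁ = P(outcome | exposed) = 122/572 = 0.21329
p₀ = P(outcome | unexposed) = 72/1375 = 0.052364
PN = (p₁ − p₀)/p₁ = (0.21329 − 0.052364) / 0.21329 ≈ 0.75449.
Attributable cases ≈ PN × (exposed cases) = 0.75449 × 122 ≈ 92.05.

about 92 cases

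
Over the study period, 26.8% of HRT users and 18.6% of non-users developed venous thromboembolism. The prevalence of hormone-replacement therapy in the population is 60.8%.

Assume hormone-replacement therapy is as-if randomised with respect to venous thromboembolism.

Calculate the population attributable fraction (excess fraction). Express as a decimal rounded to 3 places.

PAF ≈ 0.211

p₁ = 0.268, p₀ = 0.186.
Overall risk P(Y=1) = π·p₁ + (1−π)·p₀ = 0.608×0.268 + 0.392×0.186 = 0.23586.
Under exogeneity, PAF = [P(Y=1) − p₀] / P(Y=1).
PAF = (0.23586 − 0.186) / 0.23586 ≈ 0.2114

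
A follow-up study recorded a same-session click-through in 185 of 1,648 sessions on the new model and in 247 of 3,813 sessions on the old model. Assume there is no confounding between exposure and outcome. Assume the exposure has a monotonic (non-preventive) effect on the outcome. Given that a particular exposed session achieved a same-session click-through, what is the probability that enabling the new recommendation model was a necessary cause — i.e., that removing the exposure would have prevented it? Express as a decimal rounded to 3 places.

p₁ = P(outcome | exposed) = 185/1648 = 0.11226
p₀ = P(outcome | unexposed) = 247/3813 = 0.064778
Under exogeneity and monotonicity, PN = (p₁ − p₀) / p₁.
PN = (0.11226 − 0.064778) / 0.11226 = 0.047479 / 0.11226 ≈ 0.4229

PN ≈ 0.423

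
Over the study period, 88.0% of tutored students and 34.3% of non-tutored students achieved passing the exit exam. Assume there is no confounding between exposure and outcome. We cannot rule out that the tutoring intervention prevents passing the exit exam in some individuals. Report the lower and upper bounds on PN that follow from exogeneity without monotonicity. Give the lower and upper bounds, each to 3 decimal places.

p₁ = 0.88, p₀ = 0.343.
Under exogeneity alone the bounds on PN are max{0,(p₁−p₀)/p₁} ≤ PN ≤ min{1,(1−p₀)/p₁}.
  lower = (p₁ − p₀)/p₁ = 0.537 / 0.88 ≈ 0.6102
  upper = min{1, (1 − p₀)/p₁} = 0.657 / 0.88 ≈ 0.7466

0.610 ≤ PN ≤ 0.747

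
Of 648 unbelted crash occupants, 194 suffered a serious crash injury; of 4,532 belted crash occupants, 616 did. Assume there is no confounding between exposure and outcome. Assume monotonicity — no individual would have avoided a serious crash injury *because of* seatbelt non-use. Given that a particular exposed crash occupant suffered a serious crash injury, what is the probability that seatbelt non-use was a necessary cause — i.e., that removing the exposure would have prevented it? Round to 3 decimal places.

p₁ = P(outcome | exposed) = 194/648 = 0.29938
p₀ = P(outcome | unexposed) = 616/4532 = 0.13592
Under exogeneity and monotonicity, PN = (p₁ − p₀) / p₁.
PN = (0.29938 − 0.13592) / 0.29938 = 0.16346 / 0.29938 ≈ 0.5460

PN ≈ 0.546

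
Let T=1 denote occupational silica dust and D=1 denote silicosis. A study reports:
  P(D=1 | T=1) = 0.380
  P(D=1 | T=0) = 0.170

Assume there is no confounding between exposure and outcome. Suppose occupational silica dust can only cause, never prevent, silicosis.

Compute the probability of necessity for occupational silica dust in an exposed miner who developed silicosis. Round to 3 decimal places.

PN ≈ 0.553

Let p₁ = 0.38, p₀ = 0.17.
Under exogeneity and monotonicity, PN = (p₁ − p₀) / p₁.
PN = (0.38 − 0.17) / 0.38 = 0.21 / 0.38 ≈ 0.5526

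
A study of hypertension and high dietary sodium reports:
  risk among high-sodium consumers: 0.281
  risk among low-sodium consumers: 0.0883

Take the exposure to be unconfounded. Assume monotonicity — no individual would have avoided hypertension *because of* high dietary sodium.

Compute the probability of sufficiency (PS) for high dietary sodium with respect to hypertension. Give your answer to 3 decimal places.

PS ≈ 0.211

Let p₁ = 0.281, p₀ = 0.0883.
Under exogeneity and monotonicity, PS = (p₁ − p₀) / (1 − p₀).
PS = (0.281 − 0.0883) / (1 − 0.0883) = 0.1927 / 0.9117 ≈ 0.2114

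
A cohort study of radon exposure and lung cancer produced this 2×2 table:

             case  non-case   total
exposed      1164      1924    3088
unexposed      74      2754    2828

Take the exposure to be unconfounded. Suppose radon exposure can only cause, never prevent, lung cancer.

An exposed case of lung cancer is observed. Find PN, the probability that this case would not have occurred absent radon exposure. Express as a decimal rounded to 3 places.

PN ≈ 0.931

p₁ = P(outcome | exposed) = 1164/3088 = 0.37694
p₀ = P(outcome | unexposed) = 74/2828 = 0.026167
Under exogeneity and monotonicity, PN = (p₁ − p₀)/p₁.
PN = (0.37694 − 0.026167) / 0.37694 ≈ 0.9306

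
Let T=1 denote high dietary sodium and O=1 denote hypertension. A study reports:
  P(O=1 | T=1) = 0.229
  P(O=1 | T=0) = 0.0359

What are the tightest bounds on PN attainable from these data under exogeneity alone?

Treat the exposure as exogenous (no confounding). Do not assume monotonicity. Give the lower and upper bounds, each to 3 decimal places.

0.843 ≤ PN ≤ 1.000

Let p₁ = 0.229, p₀ = 0.0359.
Under exogeneity alone the bounds on PN are max{0,(p₁−p₀)/p₁} ≤ PN ≤ min{1,(1−p₀)/p₁}.
  lower = (p₁ − p₀)/p₁ = 0.1931 / 0.229 ≈ 0.8432
  upper = min{1, (1 − p₀)/p₁} = 0.9641 / 0.229 ≈ 4.2100 → capped at 1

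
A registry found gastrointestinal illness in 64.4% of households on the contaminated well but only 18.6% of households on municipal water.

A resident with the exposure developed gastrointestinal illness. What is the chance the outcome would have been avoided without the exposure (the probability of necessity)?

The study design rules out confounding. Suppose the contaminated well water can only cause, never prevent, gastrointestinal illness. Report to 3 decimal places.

p₁ = 0.644, p₀ = 0.186.
Under exogeneity and monotonicity, PN = (p₁ − p₀) / p₁.
PN = (0.644 − 0.186) / 0.644 = 0.458 / 0.644 ≈ 0.7112

PN ≈ 0.711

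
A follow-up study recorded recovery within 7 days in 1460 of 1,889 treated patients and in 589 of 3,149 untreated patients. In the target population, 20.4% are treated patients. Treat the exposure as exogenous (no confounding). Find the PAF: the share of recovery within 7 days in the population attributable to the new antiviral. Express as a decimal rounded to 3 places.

PAF ≈ 0.390

p₁ = P(outcome | exposed) = 1460/1889 = 0.7729
p₀ = P(outcome | unexposed) = 589/3149 = 0.18704
Overall risk P(Y=1) = π·p₁ + (1−π)·p₀ = 0.204×0.7729 + 0.796×0.18704 = 0.30656.
Under exogeneity, PAF = [P(Y=1) − p₀] / P(Y=1).
PAF = (0.30656 − 0.18704) / 0.30656 ≈ 0.3899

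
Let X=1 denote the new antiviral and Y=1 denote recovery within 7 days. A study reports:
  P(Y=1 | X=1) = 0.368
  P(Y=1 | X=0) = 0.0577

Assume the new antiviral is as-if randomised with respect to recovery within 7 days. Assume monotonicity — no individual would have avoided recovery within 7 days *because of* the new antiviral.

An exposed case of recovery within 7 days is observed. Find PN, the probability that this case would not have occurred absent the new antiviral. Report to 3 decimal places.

PN ≈ 0.843

Let p₁ = 0.368, p₀ = 0.0577.
Under exogeneity and monotonicity, PN = (p₁ − p₀) / p₁.
PN = (0.368 − 0.0577) / 0.368 = 0.3103 / 0.368 ≈ 0.8432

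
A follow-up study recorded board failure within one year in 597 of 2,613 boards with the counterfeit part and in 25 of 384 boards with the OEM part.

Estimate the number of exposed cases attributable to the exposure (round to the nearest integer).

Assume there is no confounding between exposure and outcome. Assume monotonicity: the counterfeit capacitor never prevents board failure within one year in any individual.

p₁ = P(outcome | exposed) = 597/2613 = 0.22847
p₀ = P(outcome | unexposed) = 25/384 = 0.065104
PN = (p₁ − p₀)/p₁ = (0.22847 − 0.065104) / 0.22847 ≈ 0.71505.
Attributable cases ≈ PN × (exposed cases) = 0.71505 × 597 ≈ 426.88.

about 427 cases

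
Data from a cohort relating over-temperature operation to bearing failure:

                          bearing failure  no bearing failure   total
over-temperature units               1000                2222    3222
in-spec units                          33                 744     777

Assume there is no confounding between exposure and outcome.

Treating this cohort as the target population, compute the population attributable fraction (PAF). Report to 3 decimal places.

PAF ≈ 0.836

p₁ = P(outcome | exposed) = 1000/3222 = 0.31037
p₀ = P(outcome | unexposed) = 33/777 = 0.042471
Exposure prevalence π = 3222/3999 = 0.8057; overall risk P(Y=1) = 0.25831.
Under exogeneity, PAF = [P(Y=1) − p₀]/P(Y=1).
PAF = (0.25831 − 0.042471) / 0.25831 ≈ 0.8356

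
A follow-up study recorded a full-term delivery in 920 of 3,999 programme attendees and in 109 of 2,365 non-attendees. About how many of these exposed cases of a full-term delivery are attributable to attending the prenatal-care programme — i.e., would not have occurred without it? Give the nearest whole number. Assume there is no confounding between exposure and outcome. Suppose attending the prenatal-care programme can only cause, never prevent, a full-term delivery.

about 736 cases

p₁ = P(outcome | exposed) = 920/3999 = 0.23006
p₀ = P(outcome | unexposed) = 109/2365 = 0.046089
PN = (p₁ − p₀)/p₁ = (0.23006 − 0.046089) / 0.23006 ≈ 0.79966.
Attributable cases ≈ PN × (exposed cases) = 0.79966 × 920 ≈ 735.69.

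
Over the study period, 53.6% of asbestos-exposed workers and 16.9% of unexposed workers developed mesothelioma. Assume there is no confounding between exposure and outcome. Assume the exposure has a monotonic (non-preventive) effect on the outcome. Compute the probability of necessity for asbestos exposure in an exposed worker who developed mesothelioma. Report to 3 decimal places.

p₁ = 0.536, p₀ = 0.169.
Under exogeneity and monotonicity, PN = (p₁ − p₀) / p₁.
PN = (0.536 − 0.169) / 0.536 = 0.367 / 0.536 ≈ 0.6847

PN ≈ 0.685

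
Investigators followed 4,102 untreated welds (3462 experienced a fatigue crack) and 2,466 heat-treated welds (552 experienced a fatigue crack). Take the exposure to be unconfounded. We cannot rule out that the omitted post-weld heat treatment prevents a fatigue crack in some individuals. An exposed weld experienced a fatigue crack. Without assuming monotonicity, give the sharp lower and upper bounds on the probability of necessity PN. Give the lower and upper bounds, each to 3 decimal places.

p₁ = P(outcome | exposed) = 3462/4102 = 0.84398
p₀ = P(outcome | unexposed) = 552/2466 = 0.22384
Under exogeneity alone the bounds on PN are max{0,(p₁−p₀)/p₁} ≤ PN ≤ min{1,(1−p₀)/p₁}.
  lower = (p₁ − p₀)/p₁ = 0.62013 / 0.84398 ≈ 0.7348
  upper = min{1, (1 − p₀)/p₁} = 0.77616 / 0.84398 ≈ 0.9196

0.735 ≤ PN ≤ 0.920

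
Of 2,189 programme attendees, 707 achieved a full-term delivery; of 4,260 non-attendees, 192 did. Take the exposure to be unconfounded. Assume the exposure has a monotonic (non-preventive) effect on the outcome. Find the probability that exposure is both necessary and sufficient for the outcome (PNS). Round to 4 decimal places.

p₁ = P(outcome | exposed) = 707/2189 = 0.32298
p₀ = P(outcome | unexposed) = 192/4260 = 0.04507
Under exogeneity and monotonicity, PNS = p₁ − p₀.
PNS = 0.32298 − 0.04507 = 0.27791

PNS ≈ 0.2779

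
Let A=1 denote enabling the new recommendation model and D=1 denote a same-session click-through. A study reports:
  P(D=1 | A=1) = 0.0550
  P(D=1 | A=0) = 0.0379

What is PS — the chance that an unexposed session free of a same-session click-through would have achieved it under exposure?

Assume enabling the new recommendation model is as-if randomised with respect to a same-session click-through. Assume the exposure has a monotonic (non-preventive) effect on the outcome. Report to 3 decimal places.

PS ≈ 0.018

Let p₁ = 0.055, p₀ = 0.0379.
Under exogeneity and monotonicity, PS = (p₁ − p₀) / (1 − p₀).
PS = (0.055 − 0.0379) / (1 − 0.0379) = 0.0171 / 0.9621 ≈ 0.0178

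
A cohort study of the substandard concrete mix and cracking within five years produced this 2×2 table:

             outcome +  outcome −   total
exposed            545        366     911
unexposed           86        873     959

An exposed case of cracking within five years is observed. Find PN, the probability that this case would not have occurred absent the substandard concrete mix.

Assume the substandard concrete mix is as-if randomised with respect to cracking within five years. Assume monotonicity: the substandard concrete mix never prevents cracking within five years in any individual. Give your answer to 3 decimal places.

p₁ = P(outcome | exposed) = 545/911 = 0.59824
p₀ = P(outcome | unexposed) = 86/959 = 0.089677
Under exogeneity and monotonicity, PN = (p₁ − p₀) / p₁.
PN = (0.59824 − 0.089677) / 0.59824 = 0.50857 / 0.59824 ≈ 0.8501

PN ≈ 0.850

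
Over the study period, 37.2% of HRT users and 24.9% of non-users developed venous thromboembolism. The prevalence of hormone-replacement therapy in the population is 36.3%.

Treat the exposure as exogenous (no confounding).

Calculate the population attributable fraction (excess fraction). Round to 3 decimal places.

PAF ≈ 0.152

p₁ = 0.372, p₀ = 0.249.
Overall risk P(Y=1) = π·p₁ + (1−π)·p₀ = 0.363×0.372 + 0.637×0.249 = 0.29365.
Under exogeneity, PAF = [P(Y=1) − p₀] / P(Y=1).
PAF = (0.29365 − 0.249) / 0.29365 ≈ 0.1520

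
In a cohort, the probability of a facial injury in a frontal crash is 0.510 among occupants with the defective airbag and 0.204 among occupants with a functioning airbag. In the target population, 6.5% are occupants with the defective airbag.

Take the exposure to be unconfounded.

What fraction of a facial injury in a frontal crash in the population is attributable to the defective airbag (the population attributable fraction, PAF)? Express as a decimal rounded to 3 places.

Let p₁ = 0.51, p₀ = 0.204.
Overall risk P(Y=1) = π·p₁ + (1−π)·p₀ = 0.065×0.51 + 0.935×0.204 = 0.22389.
Under exogeneity, PAF = [P(Y=1) − p₀] / P(Y=1).
PAF = (0.22389 − 0.204) / 0.22389 ≈ 0.0888

PAF ≈ 0.089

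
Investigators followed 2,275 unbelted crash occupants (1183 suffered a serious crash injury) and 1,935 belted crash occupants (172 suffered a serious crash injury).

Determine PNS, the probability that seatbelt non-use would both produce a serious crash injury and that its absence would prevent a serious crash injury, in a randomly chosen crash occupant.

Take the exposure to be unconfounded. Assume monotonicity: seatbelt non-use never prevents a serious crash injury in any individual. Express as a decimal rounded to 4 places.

PNS ≈ 0.4311

p₁ = P(outcome | exposed) = 1183/2275 = 0.52
p₀ = P(outcome | unexposed) = 172/1935 = 0.088889
Under exogeneity and monotonicity, PNS = p₁ − p₀.
PNS = 0.52 − 0.088889 = 0.43111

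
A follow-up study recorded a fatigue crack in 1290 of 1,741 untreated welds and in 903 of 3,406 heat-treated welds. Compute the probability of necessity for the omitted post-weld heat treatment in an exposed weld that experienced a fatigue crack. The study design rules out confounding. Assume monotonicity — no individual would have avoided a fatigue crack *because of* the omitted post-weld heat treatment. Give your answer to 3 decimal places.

p₁ = P(outcome | exposed) = 1290/1741 = 0.74095
p₀ = P(outcome | unexposed) = 903/3406 = 0.26512
Under exogeneity and monotonicity, PN = (p₁ − p₀) / p₁.
PN = (0.74095 − 0.26512) / 0.74095 = 0.47583 / 0.74095 ≈ 0.6422

PN ≈ 0.642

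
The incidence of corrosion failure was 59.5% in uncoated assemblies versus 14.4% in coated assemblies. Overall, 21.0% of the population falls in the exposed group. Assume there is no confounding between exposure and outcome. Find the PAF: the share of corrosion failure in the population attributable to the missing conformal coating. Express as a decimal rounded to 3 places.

PAF ≈ 0.397

p₁ = 0.595, p₀ = 0.144.
Overall risk P(Y=1) = π·p₁ + (1−π)·p₀ = 0.21×0.595 + 0.79×0.144 = 0.23871.
Under exogeneity, PAF = [P(Y=1) − p₀] / P(Y=1).
PAF = (0.23871 − 0.144) / 0.23871 ≈ 0.3968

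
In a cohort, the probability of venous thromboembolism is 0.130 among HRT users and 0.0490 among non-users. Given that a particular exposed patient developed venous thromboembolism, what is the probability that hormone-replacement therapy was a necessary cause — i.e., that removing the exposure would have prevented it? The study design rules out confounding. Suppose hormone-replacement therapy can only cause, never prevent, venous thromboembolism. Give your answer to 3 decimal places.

PN ≈ 0.623

Let p₁ = 0.13, p₀ = 0.049.
Under exogeneity and monotonicity, PN = (p₁ − p₀) / p₁.
PN = (0.13 − 0.049) / 0.13 = 0.081 / 0.13 ≈ 0.6231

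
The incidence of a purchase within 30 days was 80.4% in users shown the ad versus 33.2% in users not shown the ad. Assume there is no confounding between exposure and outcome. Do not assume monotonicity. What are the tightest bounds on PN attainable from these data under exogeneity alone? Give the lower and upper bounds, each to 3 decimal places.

0.587 ≤ PN ≤ 0.831

p₁ = 0.804, p₀ = 0.332.
Under exogeneity alone the bounds on PN are max{0,(p₁−p₀)/p₁} ≤ PN ≤ min{1,(1−p₀)/p₁}.
  lower = (p₁ − p₀)/p₁ = 0.472 / 0.804 ≈ 0.5871
  upper = min{1, (1 − p₀)/p₁} = 0.668 / 0.804 ≈ 0.8308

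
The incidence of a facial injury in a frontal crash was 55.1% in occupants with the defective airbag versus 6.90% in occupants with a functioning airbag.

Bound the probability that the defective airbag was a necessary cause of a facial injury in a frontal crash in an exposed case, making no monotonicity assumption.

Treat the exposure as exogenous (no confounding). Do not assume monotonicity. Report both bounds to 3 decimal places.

0.875 ≤ PN ≤ 1.000

p₁ = 0.551, p₀ = 0.069.
Under exogeneity alone the bounds on PN are max{0,(p₁−p₀)/p₁} ≤ PN ≤ min{1,(1−p₀)/p₁}.
  lower = (p₁ − p₀)/p₁ = 0.482 / 0.551 ≈ 0.8748
  upper = min{1, (1 − p₀)/p₁} = 0.931 / 0.551 ≈ 1.6897 → capped at 1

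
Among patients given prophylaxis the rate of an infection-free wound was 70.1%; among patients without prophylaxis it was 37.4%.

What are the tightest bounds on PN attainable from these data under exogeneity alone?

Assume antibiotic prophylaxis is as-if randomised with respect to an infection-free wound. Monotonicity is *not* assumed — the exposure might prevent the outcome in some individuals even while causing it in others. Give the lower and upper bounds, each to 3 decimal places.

0.466 ≤ PN ≤ 0.893

p₁ = 0.701, p₀ = 0.374.
Under exogeneity alone the bounds on PN are max{0,(p₁−p₀)/p₁} ≤ PN ≤ min{1,(1−p₀)/p₁}.
  lower = (p₁ − p₀)/p₁ = 0.327 / 0.701 ≈ 0.4665
  upper = min{1, (1 − p₀)/p₁} = 0.626 / 0.701 ≈ 0.8930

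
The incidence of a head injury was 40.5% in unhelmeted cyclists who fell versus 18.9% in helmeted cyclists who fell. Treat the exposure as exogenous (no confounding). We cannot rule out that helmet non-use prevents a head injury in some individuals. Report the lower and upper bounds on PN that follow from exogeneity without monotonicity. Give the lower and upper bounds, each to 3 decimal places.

p₁ = 0.405, p₀ = 0.189.
Under exogeneity alone the bounds on PN are max{0,(p₁−p₀)/p₁} ≤ PN ≤ min{1,(1−p₀)/p₁}.
  lower = (p₁ − p₀)/p₁ = 0.216 / 0.405 ≈ 0.5333
  upper = min{1, (1 − p₀)/p₁} = 0.811 / 0.405 ≈ 2.0025 → capped at 1

0.533 ≤ PN ≤ 1.000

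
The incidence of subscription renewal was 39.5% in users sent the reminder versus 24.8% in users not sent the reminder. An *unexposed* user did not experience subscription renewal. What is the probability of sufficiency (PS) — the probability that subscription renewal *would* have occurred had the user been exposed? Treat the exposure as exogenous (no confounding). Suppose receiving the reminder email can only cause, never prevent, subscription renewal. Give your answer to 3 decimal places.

p₁ = 0.395, p₀ = 0.248.
Under exogeneity and monotonicity, PS = (p₁ − p₀) / (1 − p₀).
PS = (0.395 − 0.248) / (1 − 0.248) = 0.147 / 0.752 ≈ 0.1955

PS ≈ 0.195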